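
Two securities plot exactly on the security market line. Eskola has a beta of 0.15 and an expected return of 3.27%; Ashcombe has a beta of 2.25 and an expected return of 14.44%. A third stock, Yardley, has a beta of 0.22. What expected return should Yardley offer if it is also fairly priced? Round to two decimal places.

3.64%

MRP (SML slope) = (14.44% − 3.27%) / (2.25 − 0.15) = 11.17% / 2.10 = 5.3190%
R_f (intercept) = 3.27% − 0.15 × 5.3190% = 2.4722%
E(R_Yardley) = R_f + β × MRP = 2.4722% + 0.22 × 5.3190% = 3.64%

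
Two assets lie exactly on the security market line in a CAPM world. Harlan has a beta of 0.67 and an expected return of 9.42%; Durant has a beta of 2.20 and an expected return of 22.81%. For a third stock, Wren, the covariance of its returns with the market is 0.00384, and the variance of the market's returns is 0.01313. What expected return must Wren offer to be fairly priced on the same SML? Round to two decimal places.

MRP = (22.81% − 9.42%) / (2.20 − 0.67) = 8.7516%
R_f = 9.42% − 0.67 × 8.7516% = 3.5564%
β_Wren = Cov / Var(R_m) = 0.00384 / 0.01313 = 0.2925
E(R_Wren) = R_f + β × MRP = 3.5564% + 0.2925 × 8.7516% = 6.12%

6.12%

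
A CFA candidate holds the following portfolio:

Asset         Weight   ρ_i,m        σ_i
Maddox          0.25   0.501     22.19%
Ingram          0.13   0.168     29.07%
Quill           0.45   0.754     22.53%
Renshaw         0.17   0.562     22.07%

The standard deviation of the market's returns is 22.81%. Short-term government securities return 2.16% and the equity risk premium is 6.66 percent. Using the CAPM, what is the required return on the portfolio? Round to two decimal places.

β_Maddox = 0.501 × 22.19% / 22.81% = 0.4874
β_Ingram = 0.168 × 29.07% / 22.81% = 0.2141
β_Quill = 0.754 × 22.53% / 22.81% = 0.7447
β_Renshaw = 0.562 × 22.07% / 22.81% = 0.5438
β_P = Σ w_i β_i = 0.25×0.4874 + 0.13×0.2141 + 0.45×0.7447 + 0.17×0.5438 = 0.5772
E(R_P) = R_f + β_P × MRP = 2.16% + 0.5772 × 6.66% = 6.00%

6.00%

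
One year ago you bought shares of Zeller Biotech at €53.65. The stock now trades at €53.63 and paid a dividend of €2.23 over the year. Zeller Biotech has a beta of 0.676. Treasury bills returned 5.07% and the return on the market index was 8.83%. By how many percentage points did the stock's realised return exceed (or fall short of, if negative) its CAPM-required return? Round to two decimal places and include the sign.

-3.49%

Realised HPR = (P1 + D1 − P0) / P0 = (53.63 + 2.23 − 53.65) / 53.65 = 2.21 / 53.65 = 4.1193%
MRP = 8.83% − 5.07% = 3.76%
CAPM required = R_f + β·MRP = 5.07% + 0.676 × 3.76% = 7.61176%
α = realised − required = 4.1193% − 7.61176% = -3.49%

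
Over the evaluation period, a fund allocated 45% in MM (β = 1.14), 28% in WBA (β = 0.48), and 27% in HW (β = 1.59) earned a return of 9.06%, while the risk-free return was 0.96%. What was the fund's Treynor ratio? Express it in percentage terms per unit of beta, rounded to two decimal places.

7.52%

β_P = 0.45×1.14 + 0.28×0.48 + 0.27×1.59 = 1.0767
Treynor = (R_P − R_f) / β_P = (9.06% − 0.96%) / 1.0767 = 8.10% / 1.0767 = 7.52%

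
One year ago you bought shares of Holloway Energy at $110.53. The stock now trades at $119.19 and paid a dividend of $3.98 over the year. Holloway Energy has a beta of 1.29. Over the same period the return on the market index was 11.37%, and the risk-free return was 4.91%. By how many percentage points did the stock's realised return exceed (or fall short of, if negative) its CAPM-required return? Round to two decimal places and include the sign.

-1.81%

Realised HPR = (P1 + D1 − P0) / P0 = (119.19 + 3.98 − 110.53) / 110.53 = 12.64 / 110.53 = 11.4358%
MRP = 11.37% − 4.91% = 6.46%
CAPM required = R_f + β·MRP = 4.91% + 1.29 × 6.46% = 13.2434%
α = realised − required = 11.4358% − 13.2434% = -1.81%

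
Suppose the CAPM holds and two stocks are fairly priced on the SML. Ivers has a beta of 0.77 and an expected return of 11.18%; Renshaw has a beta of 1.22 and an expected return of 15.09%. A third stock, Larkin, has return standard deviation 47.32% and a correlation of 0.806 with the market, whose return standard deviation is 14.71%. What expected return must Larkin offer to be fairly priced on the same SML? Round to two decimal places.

MRP = (15.09% − 11.18%) / (1.22 − 0.77) = 8.6889%
R_f = 11.18% − 0.77 × 8.6889% = 4.4895%
β_Larkin = ρ·σ_i/σ_m = 0.806 × 47.32 / 14.71 = 2.5928
E(R_Larkin) = R_f + β × MRP = 4.4895% + 2.5928 × 8.6889% = 27.02%

27.02%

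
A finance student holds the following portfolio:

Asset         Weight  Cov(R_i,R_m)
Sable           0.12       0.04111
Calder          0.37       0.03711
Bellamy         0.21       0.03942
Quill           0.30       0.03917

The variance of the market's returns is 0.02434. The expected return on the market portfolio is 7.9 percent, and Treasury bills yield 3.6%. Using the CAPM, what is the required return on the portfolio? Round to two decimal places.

β_Sable = 0.04111 / 0.02434 = 1.6890
β_Calder = 0.03711 / 0.02434 = 1.5247
β_Bellamy = 0.03942 / 0.02434 = 1.6196
β_Quill = 0.03917 / 0.02434 = 1.6093
β_P = Σ w_i β_i = 0.12×1.6890 + 0.37×1.5247 + 0.21×1.6196 + 0.30×1.6093 = 1.5897
MRP = 7.9% − 3.6% = 4.30%
E(R_P) = R_f + β_P × MRP = 3.6% + 1.5897 × 4.3% = 10.44%

10.44%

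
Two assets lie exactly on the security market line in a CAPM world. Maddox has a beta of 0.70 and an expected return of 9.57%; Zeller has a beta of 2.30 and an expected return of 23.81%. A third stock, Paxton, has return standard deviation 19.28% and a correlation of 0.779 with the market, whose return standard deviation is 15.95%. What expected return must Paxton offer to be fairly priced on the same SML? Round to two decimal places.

MRP = (23.81% − 9.57%) / (2.30 − 0.70) = 8.9000%
R_f = 9.57% − 0.70 × 8.9000% = 3.3400%
β_Paxton = ρ·σ_i/σ_m = 0.779 × 19.28 / 15.95 = 0.9416
E(R_Paxton) = R_f + β × MRP = 3.3400% + 0.9416 × 8.9000% = 11.72%

11.72%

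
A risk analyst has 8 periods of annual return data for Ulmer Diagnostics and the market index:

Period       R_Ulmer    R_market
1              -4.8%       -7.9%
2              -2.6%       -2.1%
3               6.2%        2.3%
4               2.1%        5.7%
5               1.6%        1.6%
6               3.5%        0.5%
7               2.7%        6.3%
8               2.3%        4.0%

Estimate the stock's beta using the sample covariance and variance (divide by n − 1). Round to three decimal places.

0.574

Mean R_i = (-4.8 − 2.6 + 6.2 + 2.1 + 1.6 + 3.5 + 2.7 + 2.3) / 8 = 1.3750%
Mean R_m = (-7.9 − 2.1 + 2.3 + 5.7 + 1.6 + 0.5 + 6.3 + 4.0) / 8 = 1.3000%
Σ(R_i − R̄_i)(R_m − R̄_m) = 85.8300  ⇒  Cov = 85.8300 / 7 = 12.2614
Σ(R_m − R̄_m)² = 149.5800  ⇒  Var(R_m) = 149.5800 / 7 = 21.3686
β = Cov / Var(R_m) = 12.2614 / 21.3686 = 0.5738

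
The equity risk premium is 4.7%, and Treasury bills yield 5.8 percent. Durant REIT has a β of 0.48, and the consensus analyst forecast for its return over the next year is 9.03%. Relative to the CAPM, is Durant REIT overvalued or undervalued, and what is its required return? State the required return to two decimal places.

Undervalued; required return 8.06%

Required return = R_f + β·MRP = 5.8% + 0.48 × 4.7% = 8.06%
Forecast 9.03% > required 8.06% → the stock plots above the SML → undervalued.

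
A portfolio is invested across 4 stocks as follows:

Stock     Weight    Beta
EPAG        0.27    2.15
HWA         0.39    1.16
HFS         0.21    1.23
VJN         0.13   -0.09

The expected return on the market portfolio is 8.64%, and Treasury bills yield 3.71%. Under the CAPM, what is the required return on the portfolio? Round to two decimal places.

β_P = Σ w_i β_i = 0.27×2.15 + 0.39×1.16 + 0.21×1.23 + 0.13×-0.09 = 1.2795
MRP = 8.64% − 3.71% = 4.93%
E(R_P) = R_f + β_P × MRP = 3.71% + 1.2795 × 4.93% = 10.02%

10.02%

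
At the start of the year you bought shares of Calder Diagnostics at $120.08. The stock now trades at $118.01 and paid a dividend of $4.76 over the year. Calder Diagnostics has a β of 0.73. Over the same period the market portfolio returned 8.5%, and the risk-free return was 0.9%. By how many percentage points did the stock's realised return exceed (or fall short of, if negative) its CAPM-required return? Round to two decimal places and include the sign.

-4.21%

Realised HPR = (P1 + D1 − P0) / P0 = (118.01 + 4.76 − 120.08) / 120.08 = 2.69 / 120.08 = 2.2402%
MRP = 8.5% − 0.9% = 7.60%
CAPM required = R_f + β·MRP = 0.9% + 0.73 × 7.6% = 6.4480%
α = realised − required = 2.2402% − 6.4480% = -4.21%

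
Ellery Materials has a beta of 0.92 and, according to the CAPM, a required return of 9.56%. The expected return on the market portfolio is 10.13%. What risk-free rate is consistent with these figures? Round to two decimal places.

E(R) = R_f + β(E(R_m) − R_f) = R_f(1 − β) + β·E(R_m)
9.56% = R_f × (1 − 0.92) + 0.92 × 10.13%
9.56% = R_f × 0.08 + 9.3196%
R_f = (9.56% − 9.3196%) / 0.08 = 3.01%

3.01%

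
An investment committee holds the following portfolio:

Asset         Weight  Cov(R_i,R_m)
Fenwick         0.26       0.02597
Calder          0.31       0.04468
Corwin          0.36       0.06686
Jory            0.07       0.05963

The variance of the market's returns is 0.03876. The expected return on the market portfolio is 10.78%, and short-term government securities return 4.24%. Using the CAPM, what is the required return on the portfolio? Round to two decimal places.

12.48%

β_Fenwick = 0.02597 / 0.03876 = 0.6700
β_Calder = 0.04468 / 0.03876 = 1.1527
β_Corwin = 0.06686 / 0.03876 = 1.7250
β_Jory = 0.05963 / 0.03876 = 1.5384
β_P = Σ w_i β_i = 0.26×0.6700 + 0.31×1.1527 + 0.36×1.7250 + 0.07×1.5384 = 1.2602
MRP = 10.78% − 4.24% = 6.54%
E(R_P) = R_f + β_P × MRP = 4.24% + 1.2602 × 6.54% = 12.48%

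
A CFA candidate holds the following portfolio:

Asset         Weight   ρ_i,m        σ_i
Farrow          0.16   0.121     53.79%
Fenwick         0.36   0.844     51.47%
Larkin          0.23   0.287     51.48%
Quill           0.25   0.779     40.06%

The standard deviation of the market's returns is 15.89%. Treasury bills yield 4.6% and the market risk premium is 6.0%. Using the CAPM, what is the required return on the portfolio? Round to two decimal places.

15.13%

β_Farrow = 0.121 × 53.79% / 15.89% = 0.4096
β_Fenwick = 0.844 × 51.47% / 15.89% = 2.7338
β_Larkin = 0.287 × 51.48% / 15.89% = 0.9298
β_Quill = 0.779 × 40.06% / 15.89% = 1.9639
β_P = Σ w_i β_i = 0.16×0.4096 + 0.36×2.7338 + 0.23×0.9298 + 0.25×1.9639 = 1.7545
E(R_P) = R_f + β_P × MRP = 4.6% + 1.7545 × 6.0% = 15.13%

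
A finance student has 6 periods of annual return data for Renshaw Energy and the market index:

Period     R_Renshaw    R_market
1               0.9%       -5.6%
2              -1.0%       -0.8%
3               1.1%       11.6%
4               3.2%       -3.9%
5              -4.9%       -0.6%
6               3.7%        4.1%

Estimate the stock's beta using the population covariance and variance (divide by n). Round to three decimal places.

Mean R_i = (0.9 − 1.0 + 1.1 + 3.2 − 4.9 + 3.7) / 6 = 0.5000%
Mean R_m = (-5.6 − 0.8 + 11.6 − 3.9 − 0.6 + 4.1) / 6 = 0.8000%
Σ(R_i − R̄_i)(R_m − R̄_m) = 11.7500  ⇒  Cov = 11.7500 / 6 = 1.9583
Σ(R_m − R̄_m)² = 195.1000  ⇒  Var(R_m) = 195.1000 / 6 = 32.5167
β = Cov / Var(R_m) = 1.9583 / 32.5167 = 0.0602

0.060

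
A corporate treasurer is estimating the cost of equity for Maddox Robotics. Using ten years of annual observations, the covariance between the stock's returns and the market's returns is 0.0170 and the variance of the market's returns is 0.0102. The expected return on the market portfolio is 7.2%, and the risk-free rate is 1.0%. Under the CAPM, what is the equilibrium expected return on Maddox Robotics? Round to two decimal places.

β = Cov(R_i, R_m) / Var(R_m) = 0.0170 / 0.0102 = 1.6667
MRP = 7.2% − 1.0% = 6.20%
E(R) = R_f + β × MRP = 1.0% + 1.6667 × 6.2% = 11.33%

11.33%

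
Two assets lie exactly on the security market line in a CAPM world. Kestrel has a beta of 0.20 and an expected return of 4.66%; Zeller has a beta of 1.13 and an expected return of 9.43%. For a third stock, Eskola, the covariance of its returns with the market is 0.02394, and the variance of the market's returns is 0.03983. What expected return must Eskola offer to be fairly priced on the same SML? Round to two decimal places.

6.72%

MRP = (9.43% − 4.66%) / (1.13 − 0.20) = 5.1290%
R_f = 4.66% − 0.20 × 5.1290% = 3.6342%
β_Eskola = Cov / Var(R_m) = 0.02394 / 0.03983 = 0.6011
E(R_Eskola) = R_f + β × MRP = 3.6342% + 0.6011 × 5.1290% = 6.72%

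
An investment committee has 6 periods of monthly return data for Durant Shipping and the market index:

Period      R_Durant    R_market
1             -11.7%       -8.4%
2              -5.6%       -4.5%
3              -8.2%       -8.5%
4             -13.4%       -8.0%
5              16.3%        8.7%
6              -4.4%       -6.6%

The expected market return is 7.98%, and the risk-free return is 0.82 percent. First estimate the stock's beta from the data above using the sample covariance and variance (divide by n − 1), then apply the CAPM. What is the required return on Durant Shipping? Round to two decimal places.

Mean R_i = (-11.7 − 5.6 − 8.2 − 13.4 + 16.3 − 4.4) / 6 = -4.5000%
Mean R_m = (-8.4 − 4.5 − 8.5 − 8.0 + 8.7 − 6.6) / 6 = -4.5500%
Σ(R_i − R̄_i)(R_m − R̄_m) = 348.3800  ⇒  Cov = 348.3800 / 5 = 69.6760
Σ(R_m − R̄_m)² = 222.0950  ⇒  Var(R_m) = 222.0950 / 5 = 44.4190
β = Cov / Var(R_m) = 69.6760 / 44.4190 = 1.5686
MRP = 7.98% − 0.82% = 7.16%
E(R) = R_f + β × MRP = 0.82% + 1.5686 × 7.16% = 12.05%

12.05%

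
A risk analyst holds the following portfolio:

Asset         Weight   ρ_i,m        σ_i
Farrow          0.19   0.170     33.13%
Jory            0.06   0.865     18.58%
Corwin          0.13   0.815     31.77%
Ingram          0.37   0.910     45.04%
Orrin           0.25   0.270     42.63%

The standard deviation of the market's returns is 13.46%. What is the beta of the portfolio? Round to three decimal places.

β_Farrow = 0.170 × 33.13% / 13.46% = 0.4184
β_Jory = 0.865 × 18.58% / 13.46% = 1.1940
β_Corwin = 0.815 × 31.77% / 13.46% = 1.9237
β_Ingram = 0.910 × 45.04% / 13.46% = 3.0451
β_Orrin = 0.270 × 42.63% / 13.46% = 0.8551
β_P = Σ w_i β_i = 0.19×0.4184 + 0.06×1.1940 + 0.13×1.9237 + 0.37×3.0451 + 0.25×0.8551 = 1.7417

1.742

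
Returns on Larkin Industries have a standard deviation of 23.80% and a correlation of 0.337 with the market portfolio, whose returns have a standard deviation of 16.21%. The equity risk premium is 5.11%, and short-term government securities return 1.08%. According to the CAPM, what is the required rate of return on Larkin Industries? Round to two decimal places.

β = ρ × σ_i / σ_m = 0.337 × 23.80% / 16.21% = 0.4948
E(R) = 1.08% + 0.4948 × 5.11% = 3.61%

3.61%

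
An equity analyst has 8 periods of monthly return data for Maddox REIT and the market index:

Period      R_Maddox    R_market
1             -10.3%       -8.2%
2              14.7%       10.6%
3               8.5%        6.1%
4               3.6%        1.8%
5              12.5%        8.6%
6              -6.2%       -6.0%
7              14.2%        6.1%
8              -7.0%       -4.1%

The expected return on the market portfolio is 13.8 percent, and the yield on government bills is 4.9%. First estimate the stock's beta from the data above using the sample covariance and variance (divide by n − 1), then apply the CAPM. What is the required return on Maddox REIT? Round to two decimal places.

Mean R_i = (-10.3 + 14.7 + 8.5 + 3.6 + 12.5 − 6.2 + 14.2 − 7.0) / 8 = 3.7500%
Mean R_m = (-8.2 + 10.6 + 6.1 + 1.8 + 8.6 − 6.0 + 6.1 − 4.1) / 8 = 1.8625%
Σ(R_i − R̄_i)(R_m − R̄_m) = 502.7550  ⇒  Cov = 502.7550 / 7 = 71.8221
Σ(R_m − R̄_m)² = 356.2788  ⇒  Var(R_m) = 356.2788 / 7 = 50.8970
β = Cov / Var(R_m) = 71.8221 / 50.8970 = 1.4111
MRP = 13.8% − 4.9% = 8.90%
E(R) = R_f + β × MRP = 4.9% + 1.4111 × 8.9% = 17.46%

17.46%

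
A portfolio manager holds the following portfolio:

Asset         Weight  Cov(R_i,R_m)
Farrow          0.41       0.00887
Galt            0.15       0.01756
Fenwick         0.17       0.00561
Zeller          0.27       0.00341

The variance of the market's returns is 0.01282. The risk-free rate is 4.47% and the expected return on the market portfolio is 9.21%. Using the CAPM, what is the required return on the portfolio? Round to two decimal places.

β_Farrow = 0.00887 / 0.01282 = 0.6919
β_Galt = 0.01756 / 0.01282 = 1.3697
β_Fenwick = 0.00561 / 0.01282 = 0.4376
β_Zeller = 0.00341 / 0.01282 = 0.2660
β_P = Σ w_i β_i = 0.41×0.6919 + 0.15×1.3697 + 0.17×0.4376 + 0.27×0.2660 = 0.6353
MRP = 9.21% − 4.47% = 4.74%
E(R_P) = R_f + β_P × MRP = 4.47% + 0.6353 × 4.74% = 7.48%

7.48%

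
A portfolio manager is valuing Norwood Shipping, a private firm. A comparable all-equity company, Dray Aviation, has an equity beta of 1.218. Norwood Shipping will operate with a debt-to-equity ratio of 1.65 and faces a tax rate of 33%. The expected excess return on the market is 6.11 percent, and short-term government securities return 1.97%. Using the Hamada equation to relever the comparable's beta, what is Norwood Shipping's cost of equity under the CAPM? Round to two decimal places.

β_L = β_U × [1 + (1 − t)(D/E)] = 1.218 × [1 + (1 − 0.33) × 1.65]
    = 1.218 × [1 + 0.67 × 1.65] = 1.218 × 2.1055 = 2.5645
E(R) = R_f + β_L × MRP = 1.97% + 2.5645 × 6.11% = 17.64%

17.64%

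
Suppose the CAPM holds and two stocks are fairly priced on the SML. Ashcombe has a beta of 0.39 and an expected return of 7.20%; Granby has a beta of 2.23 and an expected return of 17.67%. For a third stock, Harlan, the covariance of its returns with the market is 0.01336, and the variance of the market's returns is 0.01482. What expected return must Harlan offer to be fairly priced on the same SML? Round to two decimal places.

MRP = (17.67% − 7.20%) / (2.23 − 0.39) = 5.6902%
R_f = 7.20% − 0.39 × 5.6902% = 4.9808%
β_Harlan = Cov / Var(R_m) = 0.01336 / 0.01482 = 0.9015
E(R_Harlan) = R_f + β × MRP = 4.9808% + 0.9015 × 5.6902% = 10.11%

10.11%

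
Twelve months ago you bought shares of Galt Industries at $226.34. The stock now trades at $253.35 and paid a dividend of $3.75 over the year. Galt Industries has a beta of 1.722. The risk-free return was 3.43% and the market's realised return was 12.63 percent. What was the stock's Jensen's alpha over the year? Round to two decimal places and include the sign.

-5.68%

Realised HPR = (P1 + D1 − P0) / P0 = (253.35 + 3.75 − 226.34) / 226.34 = 30.76 / 226.34 = 13.5902%
MRP = 12.63% − 3.43% = 9.20%
CAPM required = R_f + β·MRP = 3.43% + 1.722 × 9.20% = 19.27240%
α = realised − required = 13.5902% − 19.27240% = -5.68%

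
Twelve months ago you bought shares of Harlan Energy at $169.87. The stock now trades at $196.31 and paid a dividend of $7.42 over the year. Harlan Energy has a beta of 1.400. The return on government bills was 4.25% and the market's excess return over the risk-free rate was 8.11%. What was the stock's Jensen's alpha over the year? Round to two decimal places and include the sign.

Realised HPR = (P1 + D1 − P0) / P0 = (196.31 + 7.42 − 169.87) / 169.87 = 33.86 / 169.87 = 19.9329%
CAPM required = R_f + β·MRP = 4.25% + 1.400 × 8.11% = 15.60400%
α = realised − required = 19.9329% − 15.60400% = +4.33%

+4.33%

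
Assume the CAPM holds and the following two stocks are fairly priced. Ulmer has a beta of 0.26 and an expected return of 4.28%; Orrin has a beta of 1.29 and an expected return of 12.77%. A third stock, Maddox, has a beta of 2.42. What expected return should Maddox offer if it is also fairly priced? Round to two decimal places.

22.08%

MRP (SML slope) = (12.77% − 4.28%) / (1.29 − 0.26) = 8.49% / 1.03 = 8.2427%
R_f (intercept) = 4.28% − 0.26 × 8.2427% = 2.1369%
E(R_Maddox) = R_f + β × MRP = 2.1369% + 2.42 × 8.2427% = 22.08%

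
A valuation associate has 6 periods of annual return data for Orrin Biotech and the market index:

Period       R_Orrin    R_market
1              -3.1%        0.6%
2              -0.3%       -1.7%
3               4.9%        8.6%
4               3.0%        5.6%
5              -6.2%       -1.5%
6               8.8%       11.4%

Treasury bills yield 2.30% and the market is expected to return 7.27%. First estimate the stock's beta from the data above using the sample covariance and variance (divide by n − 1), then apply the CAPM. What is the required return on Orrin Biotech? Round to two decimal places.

6.86%

Mean R_i = (-3.1 − 0.3 + 4.9 + 3.0 − 6.2 + 8.8) / 6 = 1.1833%
Mean R_m = (0.6 − 1.7 + 8.6 + 5.6 − 1.5 + 11.4) / 6 = 3.8333%
Σ(R_i − R̄_i)(R_m − R̄_m) = 139.9933  ⇒  Cov = 139.9933 / 5 = 27.9987
Σ(R_m − R̄_m)² = 152.6133  ⇒  Var(R_m) = 152.6133 / 5 = 30.5227
β = Cov / Var(R_m) = 27.9987 / 30.5227 = 0.9173
MRP = 7.27% − 2.30% = 4.97%
E(R) = R_f + β × MRP = 2.30% + 0.9173 × 4.97% = 6.86%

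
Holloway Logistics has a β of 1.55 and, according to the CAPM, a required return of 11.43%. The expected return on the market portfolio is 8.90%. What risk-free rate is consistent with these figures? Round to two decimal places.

E(R) = R_f + β(E(R_m) − R_f) = R_f(1 − β) + β·E(R_m)
11.43% = R_f × (1 − 1.55) + 1.55 × 8.90%
11.43% = R_f × -0.55 + 13.7950%
R_f = (11.43% − 13.7950%) / -0.55 = 4.30%

4.30%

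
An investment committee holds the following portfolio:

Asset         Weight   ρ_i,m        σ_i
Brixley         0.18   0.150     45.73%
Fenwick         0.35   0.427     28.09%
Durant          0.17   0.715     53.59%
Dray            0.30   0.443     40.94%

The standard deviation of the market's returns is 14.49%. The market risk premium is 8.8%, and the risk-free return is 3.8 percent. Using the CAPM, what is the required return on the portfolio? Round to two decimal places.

β_Brixley = 0.150 × 45.73% / 14.49% = 0.4734
β_Fenwick = 0.427 × 28.09% / 14.49% = 0.8278
β_Durant = 0.715 × 53.59% / 14.49% = 2.6444
β_Dray = 0.443 × 40.94% / 14.49% = 1.2517
β_P = Σ w_i β_i = 0.18×0.4734 + 0.35×0.8278 + 0.17×2.6444 + 0.30×1.2517 = 1.2000
E(R_P) = R_f + β_P × MRP = 3.8% + 1.2000 × 8.8% = 14.36%

14.36%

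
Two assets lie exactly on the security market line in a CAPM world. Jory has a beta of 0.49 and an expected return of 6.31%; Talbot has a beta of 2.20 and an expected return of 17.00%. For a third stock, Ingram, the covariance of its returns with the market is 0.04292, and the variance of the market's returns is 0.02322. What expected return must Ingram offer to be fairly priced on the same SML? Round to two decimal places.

MRP = (17.00% − 6.31%) / (2.20 − 0.49) = 6.2515%
R_f = 6.31% − 0.49 × 6.2515% = 3.2468%
β_Ingram = Cov / Var(R_m) = 0.04292 / 0.02322 = 1.8484
E(R_Ingram) = R_f + β × MRP = 3.2468% + 1.8484 × 6.2515% = 14.80%

14.80%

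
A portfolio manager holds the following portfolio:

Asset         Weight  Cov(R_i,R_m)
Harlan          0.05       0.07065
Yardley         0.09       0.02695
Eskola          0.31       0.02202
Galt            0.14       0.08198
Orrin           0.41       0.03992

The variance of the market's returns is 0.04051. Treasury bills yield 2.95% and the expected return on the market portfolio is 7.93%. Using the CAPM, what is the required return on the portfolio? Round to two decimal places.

7.94%

β_Harlan = 0.07065 / 0.04051 = 1.7440
β_Yardley = 0.02695 / 0.04051 = 0.6653
β_Eskola = 0.02202 / 0.04051 = 0.5436
β_Galt = 0.08198 / 0.04051 = 2.0237
β_Orrin = 0.03992 / 0.04051 = 0.9854
β_P = Σ w_i β_i = 0.05×1.7440 + 0.09×0.6653 + 0.31×0.5436 + 0.14×2.0237 + 0.41×0.9854 = 1.0029
MRP = 7.93% − 2.95% = 4.98%
E(R_P) = R_f + β_P × MRP = 2.95% + 1.0029 × 4.98% = 7.94%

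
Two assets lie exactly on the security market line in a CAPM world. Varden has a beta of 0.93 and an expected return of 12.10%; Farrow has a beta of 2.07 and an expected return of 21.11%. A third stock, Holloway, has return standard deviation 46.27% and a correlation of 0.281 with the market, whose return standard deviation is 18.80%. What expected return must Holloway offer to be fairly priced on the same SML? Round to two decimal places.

10.22%

MRP = (21.11% − 12.10%) / (2.07 − 0.93) = 7.9035%
R_f = 12.10% − 0.93 × 7.9035% = 4.7497%
β_Holloway = ρ·σ_i/σ_m = 0.281 × 46.27 / 18.80 = 0.6916
E(R_Holloway) = R_f + β × MRP = 4.7497% + 0.6916 × 7.9035% = 10.22%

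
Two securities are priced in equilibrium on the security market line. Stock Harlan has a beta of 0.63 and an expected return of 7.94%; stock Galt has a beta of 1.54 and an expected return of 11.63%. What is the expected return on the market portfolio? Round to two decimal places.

Both satisfy E(R) = R_f + β·MRP, so the slope of the SML is
MRP = (11.63% − 7.94%) / (1.54 − 0.63) = 3.69% / 0.91 = 4.0549%
R_f = E(R_Harlan) − β_Harlan·MRP = 7.94% − 0.63 × 4.0549% = 5.3854%
E(R_m) = R_f + MRP = 5.3854% + 4.0549% = 9.44%

9.44%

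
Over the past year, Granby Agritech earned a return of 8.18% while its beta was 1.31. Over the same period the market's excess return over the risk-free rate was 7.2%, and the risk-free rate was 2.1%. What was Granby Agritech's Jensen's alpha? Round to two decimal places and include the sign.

-3.35%

CAPM benchmark = R_f + β(R_m − R_f) = 2.1% + 1.31 × 7.2% = 11.5320%
α = actual − benchmark = 8.18% − 11.5320% = -3.35%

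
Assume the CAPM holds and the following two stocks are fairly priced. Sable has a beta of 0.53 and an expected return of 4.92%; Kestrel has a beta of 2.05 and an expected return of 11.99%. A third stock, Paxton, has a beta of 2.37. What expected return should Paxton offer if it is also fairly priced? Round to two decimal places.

13.48%

MRP (SML slope) = (11.99% − 4.92%) / (2.05 − 0.53) = 7.07% / 1.52 = 4.6513%
R_f (intercept) = 4.92% − 0.53 × 4.6513% = 2.4548%
E(R_Paxton) = R_f + β × MRP = 2.4548% + 2.37 × 4.6513% = 13.48%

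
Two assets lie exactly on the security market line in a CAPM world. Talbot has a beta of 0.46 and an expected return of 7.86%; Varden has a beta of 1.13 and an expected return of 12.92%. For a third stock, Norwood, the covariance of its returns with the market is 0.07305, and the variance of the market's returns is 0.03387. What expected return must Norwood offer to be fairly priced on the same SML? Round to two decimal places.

20.67%

MRP = (12.92% − 7.86%) / (1.13 − 0.46) = 7.5522%
R_f = 7.86% − 0.46 × 7.5522% = 4.3860%
β_Norwood = Cov / Var(R_m) = 0.07305 / 0.03387 = 2.1568
E(R_Norwood) = R_f + β × MRP = 4.3860% + 2.1568 × 7.5522% = 20.67%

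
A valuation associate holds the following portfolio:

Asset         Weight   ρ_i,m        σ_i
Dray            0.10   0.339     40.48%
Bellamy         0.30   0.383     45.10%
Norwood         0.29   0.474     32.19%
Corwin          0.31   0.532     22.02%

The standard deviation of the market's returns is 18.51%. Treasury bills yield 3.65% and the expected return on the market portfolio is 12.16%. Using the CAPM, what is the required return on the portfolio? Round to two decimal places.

10.37%

β_Dray = 0.339 × 40.48% / 18.51% = 0.7414
β_Bellamy = 0.383 × 45.10% / 18.51% = 0.9332
β_Norwood = 0.474 × 32.19% / 18.51% = 0.8243
β_Corwin = 0.532 × 22.02% / 18.51% = 0.6329
β_P = Σ w_i β_i = 0.10×0.7414 + 0.30×0.9332 + 0.29×0.8243 + 0.31×0.6329 = 0.7893
MRP = 12.16% − 3.65% = 8.51%
E(R_P) = R_f + β_P × MRP = 3.65% + 0.7893 × 8.51% = 10.37%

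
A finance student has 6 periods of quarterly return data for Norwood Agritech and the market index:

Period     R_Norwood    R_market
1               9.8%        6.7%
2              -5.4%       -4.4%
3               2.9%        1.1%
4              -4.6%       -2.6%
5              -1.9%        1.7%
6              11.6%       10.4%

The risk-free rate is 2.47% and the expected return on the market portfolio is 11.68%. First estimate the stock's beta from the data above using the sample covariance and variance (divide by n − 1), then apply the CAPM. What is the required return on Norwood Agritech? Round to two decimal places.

14.04%

Mean R_i = (9.8 − 5.4 + 2.9 − 4.6 − 1.9 + 11.6) / 6 = 2.0667%
Mean R_m = (6.7 − 4.4 + 1.1 − 2.6 + 1.7 + 10.4) / 6 = 2.1500%
Σ(R_i − R̄_i)(R_m − R̄_m) = 195.3200  ⇒  Cov = 195.3200 / 5 = 39.0640
Σ(R_m − R̄_m)² = 155.5350  ⇒  Var(R_m) = 155.5350 / 5 = 31.1070
β = Cov / Var(R_m) = 39.0640 / 31.1070 = 1.2558
MRP = 11.68% − 2.47% = 9.21%
E(R) = R_f + β × MRP = 2.47% + 1.2558 × 9.21% = 14.04%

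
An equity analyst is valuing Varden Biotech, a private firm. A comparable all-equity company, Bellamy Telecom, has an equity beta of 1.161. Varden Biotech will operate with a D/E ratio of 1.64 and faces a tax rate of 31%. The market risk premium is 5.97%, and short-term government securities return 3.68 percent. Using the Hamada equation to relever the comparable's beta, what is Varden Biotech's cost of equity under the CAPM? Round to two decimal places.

β_L = β_U × [1 + (1 − t)(D/E)] = 1.161 × [1 + (1 − 0.31) × 1.64]
    = 1.161 × [1 + 0.69 × 1.64] = 1.161 × 2.1316 = 2.4748
E(R) = R_f + β_L × MRP = 3.68% + 2.4748 × 5.97% = 18.45%

18.45%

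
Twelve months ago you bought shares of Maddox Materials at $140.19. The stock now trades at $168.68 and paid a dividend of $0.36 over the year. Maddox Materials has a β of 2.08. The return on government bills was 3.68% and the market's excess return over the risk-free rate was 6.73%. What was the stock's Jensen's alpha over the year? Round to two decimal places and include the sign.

+2.90%

Realised HPR = (P1 + D1 − P0) / P0 = (168.68 + 0.36 − 140.19) / 140.19 = 28.85 / 140.19 = 20.5792%
CAPM required = R_f + β·MRP = 3.68% + 2.08 × 6.73% = 17.6784%
α = realised − required = 20.5792% − 17.6784% = +2.90%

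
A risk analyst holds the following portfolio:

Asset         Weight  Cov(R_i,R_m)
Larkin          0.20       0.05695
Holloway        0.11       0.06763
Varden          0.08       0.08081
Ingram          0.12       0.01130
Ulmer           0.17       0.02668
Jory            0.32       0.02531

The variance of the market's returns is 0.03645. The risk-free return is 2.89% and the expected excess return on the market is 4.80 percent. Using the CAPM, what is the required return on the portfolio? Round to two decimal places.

8.06%

β_Larkin = 0.05695 / 0.03645 = 1.5624
β_Holloway = 0.06763 / 0.03645 = 1.8554
β_Varden = 0.08081 / 0.03645 = 2.2170
β_Ingram = 0.01130 / 0.03645 = 0.3100
β_Ulmer = 0.02668 / 0.03645 = 0.7320
β_Jory = 0.02531 / 0.03645 = 0.6944
β_P = Σ w_i β_i = 0.20×1.5624 + 0.11×1.8554 + 0.08×2.2170 + 0.12×0.3100 + 0.17×0.7320 + 0.32×0.6944 = 1.0778
E(R_P) = R_f + β_P × MRP = 2.89% + 1.0778 × 4.80% = 8.06%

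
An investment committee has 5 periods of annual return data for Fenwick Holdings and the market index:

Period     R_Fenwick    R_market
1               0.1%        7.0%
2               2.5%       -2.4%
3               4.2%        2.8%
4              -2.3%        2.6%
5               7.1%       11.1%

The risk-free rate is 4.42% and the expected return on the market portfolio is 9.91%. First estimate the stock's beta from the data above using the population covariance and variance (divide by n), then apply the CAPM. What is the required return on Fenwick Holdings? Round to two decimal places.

Mean R_i = (0.1 + 2.5 + 4.2 − 2.3 + 7.1) / 5 = 2.3200%
Mean R_m = (7.0 − 2.4 + 2.8 + 2.6 + 11.1) / 5 = 4.2200%
Σ(R_i − R̄_i)(R_m − R̄_m) = 30.3380  ⇒  Cov = 30.3380 / 5 = 6.0676
Σ(R_m − R̄_m)² = 103.5280  ⇒  Var(R_m) = 103.5280 / 5 = 20.7056
β = Cov / Var(R_m) = 6.0676 / 20.7056 = 0.2930
MRP = 9.91% − 4.42% = 5.49%
E(R) = R_f + β × MRP = 4.42% + 0.2930 × 5.49% = 6.03%

6.03%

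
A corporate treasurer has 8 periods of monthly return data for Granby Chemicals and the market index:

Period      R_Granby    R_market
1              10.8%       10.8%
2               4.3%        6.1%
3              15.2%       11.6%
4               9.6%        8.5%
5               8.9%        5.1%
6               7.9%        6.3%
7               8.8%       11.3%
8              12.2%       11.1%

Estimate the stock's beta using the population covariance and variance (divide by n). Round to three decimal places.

Mean R_i = (10.8 + 4.3 + 15.2 + 9.6 + 8.9 + 7.9 + 8.8 + 12.2) / 8 = 9.7125%
Mean R_m = (10.8 + 6.1 + 11.6 + 8.5 + 5.1 + 6.3 + 11.3 + 11.1) / 8 = 8.8500%
Σ(R_i − R̄_i)(R_m − R̄_m) = 43.1650  ⇒  Cov = 43.1650 / 8 = 5.3956
Σ(R_m − R̄_m)² = 50.6800  ⇒  Var(R_m) = 50.6800 / 8 = 6.3350
β = Cov / Var(R_m) = 5.3956 / 6.3350 = 0.8517

0.852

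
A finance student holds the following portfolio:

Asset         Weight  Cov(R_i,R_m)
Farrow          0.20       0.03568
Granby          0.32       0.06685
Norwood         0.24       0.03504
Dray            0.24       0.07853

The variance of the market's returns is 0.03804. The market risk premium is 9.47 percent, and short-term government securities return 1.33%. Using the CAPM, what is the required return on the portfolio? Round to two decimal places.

β_Farrow = 0.03568 / 0.03804 = 0.9380
β_Granby = 0.06685 / 0.03804 = 1.7574
β_Norwood = 0.03504 / 0.03804 = 0.9211
β_Dray = 0.07853 / 0.03804 = 2.0644
β_P = Σ w_i β_i = 0.20×0.9380 + 0.32×1.7574 + 0.24×0.9211 + 0.24×2.0644 = 1.4665
E(R_P) = R_f + β_P × MRP = 1.33% + 1.4665 × 9.47% = 15.22%

15.22%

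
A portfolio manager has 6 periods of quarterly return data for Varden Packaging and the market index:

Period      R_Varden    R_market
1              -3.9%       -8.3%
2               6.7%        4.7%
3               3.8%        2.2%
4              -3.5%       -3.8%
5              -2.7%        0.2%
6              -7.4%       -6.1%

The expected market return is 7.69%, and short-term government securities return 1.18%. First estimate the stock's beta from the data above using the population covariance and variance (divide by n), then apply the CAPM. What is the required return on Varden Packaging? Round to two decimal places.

Mean R_i = (-3.9 + 6.7 + 3.8 − 3.5 − 2.7 − 7.4) / 6 = -1.1667%
Mean R_m = (-8.3 + 4.7 + 2.2 − 3.8 + 0.2 − 6.1) / 6 = -1.8500%
Σ(R_i − R̄_i)(R_m − R̄_m) = 117.1700  ⇒  Cov = 117.1700 / 6 = 19.5283
Σ(R_m − R̄_m)² = 126.9750  ⇒  Var(R_m) = 126.9750 / 6 = 21.1625
β = Cov / Var(R_m) = 19.5283 / 21.1625 = 0.9228
MRP = 7.69% − 1.18% = 6.51%
E(R) = R_f + β × MRP = 1.18% + 0.9228 × 6.51% = 7.19%

7.19%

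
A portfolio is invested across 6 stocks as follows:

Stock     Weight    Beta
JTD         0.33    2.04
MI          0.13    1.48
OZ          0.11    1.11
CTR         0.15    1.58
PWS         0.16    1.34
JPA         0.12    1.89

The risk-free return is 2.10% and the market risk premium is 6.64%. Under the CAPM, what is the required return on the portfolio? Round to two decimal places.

β_P = Σ w_i β_i = 0.33×2.04 + 0.13×1.48 + 0.11×1.11 + 0.15×1.58 + 0.16×1.34 + 0.12×1.89 = 1.6659
E(R_P) = R_f + β_P × MRP = 2.10% + 1.6659 × 6.64% = 13.16%

13.16%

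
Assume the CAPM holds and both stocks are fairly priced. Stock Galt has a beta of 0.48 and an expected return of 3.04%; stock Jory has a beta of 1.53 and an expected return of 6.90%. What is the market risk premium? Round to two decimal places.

Both satisfy E(R) = R_f + β·MRP, so the slope of the SML is
MRP = (6.90% − 3.04%) / (1.53 − 0.48) = 3.86% / 1.05 = 3.6762%

3.68%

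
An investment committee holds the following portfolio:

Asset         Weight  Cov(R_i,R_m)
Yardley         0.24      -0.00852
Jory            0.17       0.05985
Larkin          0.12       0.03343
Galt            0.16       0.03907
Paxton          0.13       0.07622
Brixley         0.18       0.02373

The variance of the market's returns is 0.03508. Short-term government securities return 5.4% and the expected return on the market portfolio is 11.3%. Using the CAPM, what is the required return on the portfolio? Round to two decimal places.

10.88%

β_Yardley = -0.00852 / 0.03508 = -0.2429
β_Jory = 0.05985 / 0.03508 = 1.7061
β_Larkin = 0.03343 / 0.03508 = 0.9530
β_Galt = 0.03907 / 0.03508 = 1.1137
β_Paxton = 0.07622 / 0.03508 = 2.1727
β_Brixley = 0.02373 / 0.03508 = 0.6765
β_P = Σ w_i β_i = 0.24×-0.2429 + 0.17×1.7061 + 0.12×0.9530 + 0.16×1.1137 + 0.13×2.1727 + 0.18×0.6765 = 0.9285
MRP = 11.3% − 5.4% = 5.90%
E(R_P) = R_f + β_P × MRP = 5.4% + 0.9285 × 5.9% = 10.88%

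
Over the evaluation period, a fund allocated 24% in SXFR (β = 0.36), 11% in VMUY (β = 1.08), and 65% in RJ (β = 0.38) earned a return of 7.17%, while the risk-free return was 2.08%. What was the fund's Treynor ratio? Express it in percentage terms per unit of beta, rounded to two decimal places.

11.26%

β_P = 0.24×0.36 + 0.11×1.08 + 0.65×0.38 = 0.4522
Treynor = (R_P − R_f) / β_P = (7.17% − 2.08%) / 0.4522 = 5.09% / 0.4522 = 11.26%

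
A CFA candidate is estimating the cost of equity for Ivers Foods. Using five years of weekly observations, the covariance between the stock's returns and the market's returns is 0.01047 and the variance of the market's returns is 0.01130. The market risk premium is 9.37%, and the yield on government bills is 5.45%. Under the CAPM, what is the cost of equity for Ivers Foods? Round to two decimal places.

β = Cov(R_i, R_m) / Var(R_m) = 0.01047 / 0.01130 = 0.9265
E(R) = R_f + β × MRP = 5.45% + 0.9265 × 9.37% = 14.13%

14.13%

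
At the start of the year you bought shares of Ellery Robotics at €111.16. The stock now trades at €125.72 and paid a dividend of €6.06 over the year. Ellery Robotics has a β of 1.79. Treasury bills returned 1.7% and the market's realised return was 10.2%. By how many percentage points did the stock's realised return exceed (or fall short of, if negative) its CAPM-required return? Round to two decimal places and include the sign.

Realised HPR = (P1 + D1 − P0) / P0 = (125.72 + 6.06 − 111.16) / 111.16 = 20.62 / 111.16 = 18.5498%
MRP = 10.2% − 1.7% = 8.50%
CAPM required = R_f + β·MRP = 1.7% + 1.79 × 8.5% = 16.9150%
α = realised − required = 18.5498% − 16.9150% = +1.63%

+1.63%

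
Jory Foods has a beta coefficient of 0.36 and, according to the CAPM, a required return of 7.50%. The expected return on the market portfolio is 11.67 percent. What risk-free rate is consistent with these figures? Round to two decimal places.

E(R) = R_f + β(E(R_m) − R_f) = R_f(1 − β) + β·E(R_m)
7.50% = R_f × (1 − 0.36) + 0.36 × 11.67%
7.50% = R_f × 0.64 + 4.2012%
R_f = (7.50% − 4.2012%) / 0.64 = 5.15%

5.15%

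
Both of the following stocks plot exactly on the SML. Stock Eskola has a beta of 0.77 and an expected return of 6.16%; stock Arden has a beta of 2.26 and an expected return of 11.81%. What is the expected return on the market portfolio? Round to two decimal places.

Both satisfy E(R) = R_f + β·MRP, so the slope of the SML is
MRP = (11.81% − 6.16%) / (2.26 − 0.77) = 5.65% / 1.49 = 3.7919%
R_f = E(R_Eskola) − β_Eskola·MRP = 6.16% − 0.77 × 3.7919% = 3.2402%
E(R_m) = R_f + MRP = 3.2402% + 3.7919% = 7.03%

7.03%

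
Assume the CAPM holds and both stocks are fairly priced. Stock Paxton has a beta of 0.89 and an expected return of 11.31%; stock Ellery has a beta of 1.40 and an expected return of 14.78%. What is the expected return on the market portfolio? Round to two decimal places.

12.06%

Both satisfy E(R) = R_f + β·MRP, so the slope of the SML is
MRP = (14.78% − 11.31%) / (1.40 − 0.89) = 3.47% / 0.51 = 6.8039%
R_f = E(R_Paxton) − β_Paxton·MRP = 11.31% − 0.89 × 6.8039% = 5.2545%
E(R_m) = R_f + MRP = 5.2545% + 6.8039% = 12.06%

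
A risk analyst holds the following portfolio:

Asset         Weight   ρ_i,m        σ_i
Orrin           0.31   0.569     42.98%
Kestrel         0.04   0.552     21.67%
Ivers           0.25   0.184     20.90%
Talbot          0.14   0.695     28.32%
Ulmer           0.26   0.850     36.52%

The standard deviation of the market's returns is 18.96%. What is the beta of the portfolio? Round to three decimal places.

1.047

β_Orrin = 0.569 × 42.98% / 18.96% = 1.2899
β_Kestrel = 0.552 × 21.67% / 18.96% = 0.6309
β_Ivers = 0.184 × 20.90% / 18.96% = 0.2028
β_Talbot = 0.695 × 28.32% / 18.96% = 1.0381
β_Ulmer = 0.850 × 36.52% / 18.96% = 1.6372
β_P = Σ w_i β_i = 0.31×1.2899 + 0.04×0.6309 + 0.25×0.2028 + 0.14×1.0381 + 0.26×1.6372 = 1.0468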